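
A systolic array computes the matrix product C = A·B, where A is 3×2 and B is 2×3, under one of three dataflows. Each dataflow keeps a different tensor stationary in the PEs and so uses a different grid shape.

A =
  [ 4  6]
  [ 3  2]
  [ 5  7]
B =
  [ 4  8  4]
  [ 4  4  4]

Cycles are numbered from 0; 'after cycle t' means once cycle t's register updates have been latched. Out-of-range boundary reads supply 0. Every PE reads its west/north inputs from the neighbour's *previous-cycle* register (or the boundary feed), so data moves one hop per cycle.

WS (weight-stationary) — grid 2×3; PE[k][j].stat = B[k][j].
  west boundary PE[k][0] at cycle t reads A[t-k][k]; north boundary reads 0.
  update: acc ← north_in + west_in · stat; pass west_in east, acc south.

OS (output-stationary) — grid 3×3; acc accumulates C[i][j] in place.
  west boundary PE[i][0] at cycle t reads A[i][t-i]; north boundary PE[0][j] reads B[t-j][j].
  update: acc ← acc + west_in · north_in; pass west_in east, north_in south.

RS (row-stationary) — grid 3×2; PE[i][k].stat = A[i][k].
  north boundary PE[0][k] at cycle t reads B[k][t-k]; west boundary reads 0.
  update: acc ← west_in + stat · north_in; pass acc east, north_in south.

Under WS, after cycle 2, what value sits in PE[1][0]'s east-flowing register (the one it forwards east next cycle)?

WS (2×3). Following PE[1][0] plus its west/north inputs:
  0: (0,0).acc=16  regs=<4,16>
  0: (1,0).acc=0  regs=<0,0>
  1: (0,0).acc=12  regs=<3,12>
  1: (1,0).acc=40  regs=<6,40>
  2: (0,0).acc=20  regs=<5,20>
  2: (1,0).acc=20  regs=<2,20>

register = 2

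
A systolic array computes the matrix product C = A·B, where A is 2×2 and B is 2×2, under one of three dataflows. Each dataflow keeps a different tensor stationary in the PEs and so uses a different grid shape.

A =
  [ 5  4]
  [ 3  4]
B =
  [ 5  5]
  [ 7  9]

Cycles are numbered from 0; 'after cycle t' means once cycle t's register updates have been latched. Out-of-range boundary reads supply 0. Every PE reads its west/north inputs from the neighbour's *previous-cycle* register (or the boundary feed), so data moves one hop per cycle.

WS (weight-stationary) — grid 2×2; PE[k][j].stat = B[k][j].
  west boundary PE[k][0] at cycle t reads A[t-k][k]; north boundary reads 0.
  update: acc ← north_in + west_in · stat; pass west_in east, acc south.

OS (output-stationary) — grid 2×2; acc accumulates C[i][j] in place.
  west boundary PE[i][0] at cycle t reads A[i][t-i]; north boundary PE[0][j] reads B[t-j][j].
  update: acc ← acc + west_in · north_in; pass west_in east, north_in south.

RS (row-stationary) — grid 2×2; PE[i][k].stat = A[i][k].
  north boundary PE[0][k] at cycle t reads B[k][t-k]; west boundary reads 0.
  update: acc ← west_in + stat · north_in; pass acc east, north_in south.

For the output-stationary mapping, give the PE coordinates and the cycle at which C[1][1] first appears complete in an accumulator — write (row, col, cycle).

OS — PE[1][1] is where C[1][1] collects:
  [0] (1,1) acc=0 (h:0 v:0)
  [1] (1,1) acc=0 (h:0 v:0)
  [2] (1,1) acc=15 (h:3 v:5)
  [3] (1,1) acc=51 (h:4 v:9)

(row, col, cycle) = (1, 1, 3)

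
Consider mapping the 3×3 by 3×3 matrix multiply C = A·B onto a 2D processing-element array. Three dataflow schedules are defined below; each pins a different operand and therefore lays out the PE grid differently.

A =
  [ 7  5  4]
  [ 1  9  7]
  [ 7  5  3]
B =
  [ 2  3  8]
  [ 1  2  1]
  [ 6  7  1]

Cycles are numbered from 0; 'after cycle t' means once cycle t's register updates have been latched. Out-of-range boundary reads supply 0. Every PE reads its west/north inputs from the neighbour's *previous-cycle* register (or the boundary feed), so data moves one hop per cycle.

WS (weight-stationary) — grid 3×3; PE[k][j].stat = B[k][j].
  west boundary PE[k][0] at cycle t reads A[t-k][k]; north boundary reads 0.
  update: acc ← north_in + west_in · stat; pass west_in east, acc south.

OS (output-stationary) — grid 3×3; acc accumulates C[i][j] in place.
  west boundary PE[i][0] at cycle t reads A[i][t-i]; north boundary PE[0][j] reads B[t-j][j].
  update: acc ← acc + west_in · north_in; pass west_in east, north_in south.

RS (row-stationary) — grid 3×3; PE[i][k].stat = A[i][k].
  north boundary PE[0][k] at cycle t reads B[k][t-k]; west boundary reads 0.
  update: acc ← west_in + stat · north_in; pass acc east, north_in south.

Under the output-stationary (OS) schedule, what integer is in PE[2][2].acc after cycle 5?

PE[2][2].acc = 61

OS (3×3). Following PE[2][2] plus its west/north inputs:
  [0] (1,2) acc=0 (h:0 v:0)
  [0] (2,1) acc=0 (h:0 v:0)
  [0] (2,2) acc=0 (h:0 v:0)
  [1] (1,2) acc=0 (h:0 v:0)
  [1] (2,1) acc=0 (h:0 v:0)
  [1] (2,2) acc=0 (h:0 v:0)
  [2] (1,2) acc=0 (h:0 v:0)
  [2] (2,1) acc=0 (h:0 v:0)
  [2] (2,2) acc=0 (h:0 v:0)
  [3] (1,2) acc=8 (h:1 v:8)
  [3] (2,1) acc=21 (h:7 v:3)
  [3] (2,2) acc=0 (h:0 v:0)
  [4] (1,2) acc=17 (h:9 v:1)
  [4] (2,1) acc=31 (h:5 v:2)
  [4] (2,2) acc=56 (h:7 v:8)
  [5] (1,2) acc=24 (h:7 v:1)
  [5] (2,1) acc=52 (h:3 v:7)
  [5] (2,2) acc=61 (h:5 v:1)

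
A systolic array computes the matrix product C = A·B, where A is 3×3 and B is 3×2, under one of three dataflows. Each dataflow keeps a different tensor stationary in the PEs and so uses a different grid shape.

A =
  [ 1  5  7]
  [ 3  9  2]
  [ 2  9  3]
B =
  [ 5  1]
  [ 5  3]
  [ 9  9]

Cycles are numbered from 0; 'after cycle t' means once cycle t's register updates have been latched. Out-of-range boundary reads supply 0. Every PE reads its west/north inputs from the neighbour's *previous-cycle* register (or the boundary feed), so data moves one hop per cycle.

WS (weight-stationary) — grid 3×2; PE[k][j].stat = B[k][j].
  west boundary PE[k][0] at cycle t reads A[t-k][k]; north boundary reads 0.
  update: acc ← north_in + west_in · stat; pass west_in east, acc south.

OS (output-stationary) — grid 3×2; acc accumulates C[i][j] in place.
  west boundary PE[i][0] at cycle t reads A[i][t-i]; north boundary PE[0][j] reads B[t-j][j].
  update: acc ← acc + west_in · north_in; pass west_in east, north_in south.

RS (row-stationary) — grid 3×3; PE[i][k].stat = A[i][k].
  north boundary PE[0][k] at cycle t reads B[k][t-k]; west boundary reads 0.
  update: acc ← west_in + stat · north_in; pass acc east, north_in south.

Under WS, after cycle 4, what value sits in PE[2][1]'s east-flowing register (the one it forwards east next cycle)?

register = 2

WS 3×2: PE[2][1] cycle-by-cycle (with neighbour feeds):
  after 0 — PE[1][1] acc=0, pass-E 0, pass-S 0
  after 0 — PE[2][0] acc=0, pass-E 0, pass-S 0
  after 0 — PE[2][1] acc=0, pass-E 0, pass-S 0
  after 1 — PE[1][1] acc=0, pass-E 0, pass-S 0
  after 1 — PE[2][0] acc=0, pass-E 0, pass-S 0
  after 1 — PE[2][1] acc=0, pass-E 0, pass-S 0
  after 2 — PE[1][1] acc=16, pass-E 5, pass-S 16
  after 2 — PE[2][0] acc=93, pass-E 7, pass-S 93
  after 2 — PE[2][1] acc=0, pass-E 0, pass-S 0
  after 3 — PE[1][1] acc=30, pass-E 9, pass-S 30
  after 3 — PE[2][0] acc=78, pass-E 2, pass-S 78
  after 3 — PE[2][1] acc=79, pass-E 7, pass-S 79
  after 4 — PE[1][1] acc=29, pass-E 9, pass-S 29
  after 4 — PE[2][0] acc=82, pass-E 3, pass-S 82
  after 4 — PE[2][1] acc=48, pass-E 2, pass-S 48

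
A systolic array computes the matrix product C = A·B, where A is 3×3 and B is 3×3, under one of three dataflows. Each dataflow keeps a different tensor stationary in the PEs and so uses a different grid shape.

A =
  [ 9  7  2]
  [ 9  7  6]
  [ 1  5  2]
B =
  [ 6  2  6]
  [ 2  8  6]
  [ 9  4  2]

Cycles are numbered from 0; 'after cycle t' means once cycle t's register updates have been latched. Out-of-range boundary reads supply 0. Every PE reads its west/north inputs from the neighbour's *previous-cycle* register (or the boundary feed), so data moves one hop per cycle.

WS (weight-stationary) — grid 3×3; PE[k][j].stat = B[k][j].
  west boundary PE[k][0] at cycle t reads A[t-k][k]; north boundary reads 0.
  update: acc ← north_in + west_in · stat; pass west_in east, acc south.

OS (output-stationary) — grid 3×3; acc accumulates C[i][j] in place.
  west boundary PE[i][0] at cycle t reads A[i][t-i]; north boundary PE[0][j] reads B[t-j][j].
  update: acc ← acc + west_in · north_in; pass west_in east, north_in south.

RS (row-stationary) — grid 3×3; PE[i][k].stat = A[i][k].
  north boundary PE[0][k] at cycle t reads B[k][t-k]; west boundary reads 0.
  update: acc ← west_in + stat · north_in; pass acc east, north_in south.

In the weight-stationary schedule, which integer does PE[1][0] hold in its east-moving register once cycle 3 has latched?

WS 3×3: PE[1][0] cycle-by-cycle (with neighbour feeds):
  cycle 0: PE[0][0] → acc 54, east 9, south 54
  cycle 0: PE[1][0] → acc 0, east 0, south 0
  cycle 1: PE[0][0] → acc 54, east 9, south 54
  cycle 1: PE[1][0] → acc 68, east 7, south 68
  cycle 2: PE[0][0] → acc 6, east 1, south 6
  cycle 2: PE[1][0] → acc 68, east 7, south 68
  cycle 3: PE[0][0] → acc 0, east 0, south 0
  cycle 3: PE[1][0] → acc 16, east 5, south 16

register = 5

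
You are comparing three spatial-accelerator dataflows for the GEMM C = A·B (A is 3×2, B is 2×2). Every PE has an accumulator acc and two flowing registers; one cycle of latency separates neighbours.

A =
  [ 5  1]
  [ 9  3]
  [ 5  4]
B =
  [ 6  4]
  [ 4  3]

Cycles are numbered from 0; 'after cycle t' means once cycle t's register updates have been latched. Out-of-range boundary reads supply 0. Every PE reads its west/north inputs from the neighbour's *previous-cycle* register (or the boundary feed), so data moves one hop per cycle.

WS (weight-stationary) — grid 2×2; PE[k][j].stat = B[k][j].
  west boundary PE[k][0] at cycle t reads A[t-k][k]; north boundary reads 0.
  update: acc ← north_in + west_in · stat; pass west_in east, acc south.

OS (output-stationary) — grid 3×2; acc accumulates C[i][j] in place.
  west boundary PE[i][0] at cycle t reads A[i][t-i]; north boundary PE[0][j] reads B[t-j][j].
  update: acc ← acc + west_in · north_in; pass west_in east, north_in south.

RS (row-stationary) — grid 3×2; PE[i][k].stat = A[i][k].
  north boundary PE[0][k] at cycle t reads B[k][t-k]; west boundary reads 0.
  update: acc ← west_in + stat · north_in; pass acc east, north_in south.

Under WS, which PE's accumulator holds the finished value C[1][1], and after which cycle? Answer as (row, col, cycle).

WS: C[1][1] accumulates in PE[1][1]:
  @0  [1,1]  acc 0  |  →0  ↓0
  @1  [1,1]  acc 0  |  →0  ↓0
  @2  [1,1]  acc 23  |  →1  ↓23
  @3  [1,1]  acc 45  |  →3  ↓45

(row, col, cycle) = (1, 1, 3)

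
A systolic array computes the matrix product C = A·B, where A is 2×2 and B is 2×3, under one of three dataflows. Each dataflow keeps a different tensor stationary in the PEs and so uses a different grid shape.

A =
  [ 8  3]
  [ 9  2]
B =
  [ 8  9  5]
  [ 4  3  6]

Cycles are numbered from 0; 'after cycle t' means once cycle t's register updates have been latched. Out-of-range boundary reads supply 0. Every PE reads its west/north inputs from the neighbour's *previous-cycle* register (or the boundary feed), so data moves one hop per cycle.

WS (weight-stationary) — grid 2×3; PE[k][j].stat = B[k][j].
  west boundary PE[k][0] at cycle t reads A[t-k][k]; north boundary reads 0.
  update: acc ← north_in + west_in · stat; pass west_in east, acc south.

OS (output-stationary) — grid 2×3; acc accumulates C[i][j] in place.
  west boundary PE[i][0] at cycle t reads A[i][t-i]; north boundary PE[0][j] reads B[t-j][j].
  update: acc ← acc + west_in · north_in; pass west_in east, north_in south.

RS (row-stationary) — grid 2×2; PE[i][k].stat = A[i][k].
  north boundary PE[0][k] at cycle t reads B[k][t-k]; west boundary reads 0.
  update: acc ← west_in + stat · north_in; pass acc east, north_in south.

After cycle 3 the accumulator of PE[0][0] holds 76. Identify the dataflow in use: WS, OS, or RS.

WS [2×3] PE[0][0] across cycles:
  0: (0,0).acc=64  regs=<8,64>
  1: (0,0).acc=72  regs=<9,72>
  2: (0,0).acc=0  regs=<0,0>
  3: (0,0).acc=0  regs=<0,0>
OS [2×3] PE[0][0] across cycles:
  0: (0,0).acc=64  regs=<8,8>
  1: (0,0).acc=76  regs=<3,4>
  2: (0,0).acc=76  regs=<0,0>
  3: (0,0).acc=76  regs=<0,0>
RS [2×2] PE[0][0] across cycles:
  0: (0,0).acc=64  regs=<64,8>
  1: (0,0).acc=72  regs=<72,9>
  2: (0,0).acc=40  regs=<40,5>
  3: (0,0).acc=0  regs=<0,0>

dataflow = OS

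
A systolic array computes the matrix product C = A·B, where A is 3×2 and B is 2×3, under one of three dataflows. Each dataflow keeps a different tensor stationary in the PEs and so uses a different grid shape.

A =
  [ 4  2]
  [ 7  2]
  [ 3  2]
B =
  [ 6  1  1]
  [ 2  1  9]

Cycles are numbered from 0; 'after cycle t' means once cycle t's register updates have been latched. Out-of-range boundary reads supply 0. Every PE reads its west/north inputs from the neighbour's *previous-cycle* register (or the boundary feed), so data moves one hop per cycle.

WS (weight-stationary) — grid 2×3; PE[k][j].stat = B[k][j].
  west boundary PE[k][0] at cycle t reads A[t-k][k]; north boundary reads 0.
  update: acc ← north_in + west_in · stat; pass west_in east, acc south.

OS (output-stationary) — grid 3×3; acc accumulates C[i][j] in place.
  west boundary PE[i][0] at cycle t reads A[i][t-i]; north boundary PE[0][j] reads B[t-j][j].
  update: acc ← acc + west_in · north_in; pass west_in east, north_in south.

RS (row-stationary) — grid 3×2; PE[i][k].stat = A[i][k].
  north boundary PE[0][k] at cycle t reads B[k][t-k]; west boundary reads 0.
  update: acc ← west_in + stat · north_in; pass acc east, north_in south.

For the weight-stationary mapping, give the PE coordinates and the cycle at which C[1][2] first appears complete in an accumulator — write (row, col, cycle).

WS — PE[1][2] is where C[1][2] collects:
  cycle 0: PE[1][2] → acc 0, east 0, south 0
  cycle 1: PE[1][2] → acc 0, east 0, south 0
  cycle 2: PE[1][2] → acc 0, east 0, south 0
  cycle 3: PE[1][2] → acc 22, east 2, south 22
  cycle 4: PE[1][2] → acc 25, east 2, south 25

(row, col, cycle) = (1, 2, 4)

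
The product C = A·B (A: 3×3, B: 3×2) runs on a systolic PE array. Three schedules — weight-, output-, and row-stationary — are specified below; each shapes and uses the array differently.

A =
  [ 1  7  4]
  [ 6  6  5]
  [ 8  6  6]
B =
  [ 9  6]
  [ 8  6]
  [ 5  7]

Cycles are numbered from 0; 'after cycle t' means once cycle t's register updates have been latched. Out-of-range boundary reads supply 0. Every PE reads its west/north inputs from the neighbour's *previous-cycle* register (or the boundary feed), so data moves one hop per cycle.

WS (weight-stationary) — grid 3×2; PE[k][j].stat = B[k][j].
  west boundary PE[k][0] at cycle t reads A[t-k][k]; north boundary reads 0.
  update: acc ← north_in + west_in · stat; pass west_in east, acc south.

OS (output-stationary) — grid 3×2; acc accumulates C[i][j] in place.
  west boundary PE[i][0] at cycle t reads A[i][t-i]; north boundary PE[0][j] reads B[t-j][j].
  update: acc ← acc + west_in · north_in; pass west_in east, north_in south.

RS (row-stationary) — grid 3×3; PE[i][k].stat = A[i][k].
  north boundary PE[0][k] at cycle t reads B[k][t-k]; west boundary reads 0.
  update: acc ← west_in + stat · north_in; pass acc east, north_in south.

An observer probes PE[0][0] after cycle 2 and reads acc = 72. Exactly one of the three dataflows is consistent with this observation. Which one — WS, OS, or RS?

Under WS (3×2), PE[0][0]:
  [0] (0,0) acc=9 (h:1 v:9)
  [1] (0,0) acc=54 (h:6 v:54)
  [2] (0,0) acc=72 (h:8 v:72)
Under OS (3×2), PE[0][0]:
  [0] (0,0) acc=9 (h:1 v:9)
  [1] (0,0) acc=65 (h:7 v:8)
  [2] (0,0) acc=85 (h:4 v:5)
Under RS (3×3), PE[0][0]:
  [0] (0,0) acc=9 (h:9 v:9)
  [1] (0,0) acc=6 (h:6 v:6)
  [2] (0,0) acc=0 (h:0 v:0)

dataflow = WS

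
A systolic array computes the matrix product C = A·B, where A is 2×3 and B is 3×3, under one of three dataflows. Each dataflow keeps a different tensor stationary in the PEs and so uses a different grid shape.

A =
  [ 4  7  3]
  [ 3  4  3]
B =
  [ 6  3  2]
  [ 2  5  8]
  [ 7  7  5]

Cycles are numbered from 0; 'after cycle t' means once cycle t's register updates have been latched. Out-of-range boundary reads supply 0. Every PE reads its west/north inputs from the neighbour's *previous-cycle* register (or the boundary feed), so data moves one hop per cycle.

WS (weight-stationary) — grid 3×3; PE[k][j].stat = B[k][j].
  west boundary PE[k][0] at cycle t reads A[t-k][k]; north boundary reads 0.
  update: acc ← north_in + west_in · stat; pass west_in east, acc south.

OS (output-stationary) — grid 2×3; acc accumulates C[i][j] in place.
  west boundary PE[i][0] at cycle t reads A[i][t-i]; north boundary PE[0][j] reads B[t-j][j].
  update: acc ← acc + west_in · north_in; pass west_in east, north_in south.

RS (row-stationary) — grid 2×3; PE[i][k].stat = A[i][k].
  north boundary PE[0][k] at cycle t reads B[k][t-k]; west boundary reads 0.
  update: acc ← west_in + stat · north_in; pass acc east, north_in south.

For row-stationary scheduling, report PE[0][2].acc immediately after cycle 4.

RS on a 2×3 grid — tracing PE[0][2] and its feeders:
  @0  [0,1]  acc 0  |  →0  ↓0
  @0  [0,2]  acc 0  |  →0  ↓0
  @1  [0,1]  acc 38  |  →38  ↓2
  @1  [0,2]  acc 0  |  →0  ↓0
  @2  [0,1]  acc 47  |  →47  ↓5
  @2  [0,2]  acc 59  |  →59  ↓7
  @3  [0,1]  acc 64  |  →64  ↓8
  @3  [0,2]  acc 68  |  →68  ↓7
  @4  [0,1]  acc 0  |  →0  ↓0
  @4  [0,2]  acc 79  |  →79  ↓5

PE[0][2].acc = 79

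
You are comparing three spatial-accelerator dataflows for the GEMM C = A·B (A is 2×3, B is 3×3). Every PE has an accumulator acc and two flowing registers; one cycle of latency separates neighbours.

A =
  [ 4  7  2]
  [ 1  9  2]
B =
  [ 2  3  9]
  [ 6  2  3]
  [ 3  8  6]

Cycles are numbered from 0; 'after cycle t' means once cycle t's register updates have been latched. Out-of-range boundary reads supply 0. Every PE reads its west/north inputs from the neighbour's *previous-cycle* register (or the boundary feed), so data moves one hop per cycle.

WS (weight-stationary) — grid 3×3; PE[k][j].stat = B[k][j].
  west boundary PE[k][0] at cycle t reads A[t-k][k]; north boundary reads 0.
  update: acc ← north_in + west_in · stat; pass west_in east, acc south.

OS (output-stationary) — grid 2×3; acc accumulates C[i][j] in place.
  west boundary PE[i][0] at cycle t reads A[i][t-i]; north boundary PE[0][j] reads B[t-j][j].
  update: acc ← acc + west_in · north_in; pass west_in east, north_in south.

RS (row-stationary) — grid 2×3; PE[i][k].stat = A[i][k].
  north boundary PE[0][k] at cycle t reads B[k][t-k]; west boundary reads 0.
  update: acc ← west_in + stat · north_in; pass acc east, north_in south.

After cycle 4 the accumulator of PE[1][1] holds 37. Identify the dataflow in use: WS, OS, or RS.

dataflow = OS

WS [3×3] PE[1][1] across cycles:
  c0 r1c1: 0 / 0 / 0
  c1 r1c1: 0 / 0 / 0
  c2 r1c1: 26 / 7 / 26
  c3 r1c1: 21 / 9 / 21
  c4 r1c1: 0 / 0 / 0
OS [2×3] PE[1][1] across cycles:
  c0 r1c1: 0 / 0 / 0
  c1 r1c1: 0 / 0 / 0
  c2 r1c1: 3 / 1 / 3
  c3 r1c1: 21 / 9 / 2
  c4 r1c1: 37 / 2 / 8
RS [2×3] PE[1][1] across cycles:
  c0 r1c1: 0 / 0 / 0
  c1 r1c1: 0 / 0 / 0
  c2 r1c1: 56 / 56 / 6
  c3 r1c1: 21 / 21 / 2
  c4 r1c1: 36 / 36 / 3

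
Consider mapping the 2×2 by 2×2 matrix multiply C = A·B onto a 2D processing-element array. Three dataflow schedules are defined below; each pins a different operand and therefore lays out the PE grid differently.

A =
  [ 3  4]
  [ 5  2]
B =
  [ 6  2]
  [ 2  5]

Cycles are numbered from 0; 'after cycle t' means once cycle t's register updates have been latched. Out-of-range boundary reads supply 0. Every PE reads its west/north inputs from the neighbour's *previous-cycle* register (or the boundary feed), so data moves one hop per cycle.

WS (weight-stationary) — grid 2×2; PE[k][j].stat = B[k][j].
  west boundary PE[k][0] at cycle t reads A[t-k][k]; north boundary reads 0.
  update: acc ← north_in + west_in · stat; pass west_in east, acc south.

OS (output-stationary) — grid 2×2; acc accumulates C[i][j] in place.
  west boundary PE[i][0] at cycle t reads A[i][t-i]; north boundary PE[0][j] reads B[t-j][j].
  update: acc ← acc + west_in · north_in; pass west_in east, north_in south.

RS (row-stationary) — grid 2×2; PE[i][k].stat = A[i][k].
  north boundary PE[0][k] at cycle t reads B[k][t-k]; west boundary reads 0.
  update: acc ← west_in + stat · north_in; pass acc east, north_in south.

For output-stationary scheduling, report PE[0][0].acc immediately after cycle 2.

PE[0][0].acc = 26

Tracing OS — 2×2 array, target PE[0][0]:
  cycle 0: PE[0][0] → acc 18, east 3, south 6
  cycle 1: PE[0][0] → acc 26, east 4, south 2
  cycle 2: PE[0][0] → acc 26, east 0, south 0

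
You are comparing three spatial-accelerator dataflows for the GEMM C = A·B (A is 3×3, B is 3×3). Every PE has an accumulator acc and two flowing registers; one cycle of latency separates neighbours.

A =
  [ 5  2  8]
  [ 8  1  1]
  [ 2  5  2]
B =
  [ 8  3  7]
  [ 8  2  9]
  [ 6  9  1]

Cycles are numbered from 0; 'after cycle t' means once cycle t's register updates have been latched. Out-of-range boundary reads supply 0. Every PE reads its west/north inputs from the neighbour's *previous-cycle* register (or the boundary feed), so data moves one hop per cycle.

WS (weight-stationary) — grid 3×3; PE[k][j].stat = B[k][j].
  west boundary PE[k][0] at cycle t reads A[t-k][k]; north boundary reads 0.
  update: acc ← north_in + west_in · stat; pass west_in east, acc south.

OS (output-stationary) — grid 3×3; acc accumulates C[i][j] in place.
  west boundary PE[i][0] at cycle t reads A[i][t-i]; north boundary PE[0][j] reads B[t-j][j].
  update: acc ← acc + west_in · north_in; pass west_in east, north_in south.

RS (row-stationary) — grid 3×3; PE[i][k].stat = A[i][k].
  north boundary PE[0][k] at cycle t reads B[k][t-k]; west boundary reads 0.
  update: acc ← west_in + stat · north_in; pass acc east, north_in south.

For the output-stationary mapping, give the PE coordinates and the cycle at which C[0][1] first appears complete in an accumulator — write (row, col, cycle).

(row, col, cycle) = (0, 1, 3)

Under OS, C[0][1] lands at PE[0][1]:
  cycle 0: PE[0][1] → acc 0, east 0, south 0
  cycle 1: PE[0][1] → acc 15, east 5, south 3
  cycle 2: PE[0][1] → acc 19, east 2, south 2
  cycle 3: PE[0][1] → acc 91, east 8, south 9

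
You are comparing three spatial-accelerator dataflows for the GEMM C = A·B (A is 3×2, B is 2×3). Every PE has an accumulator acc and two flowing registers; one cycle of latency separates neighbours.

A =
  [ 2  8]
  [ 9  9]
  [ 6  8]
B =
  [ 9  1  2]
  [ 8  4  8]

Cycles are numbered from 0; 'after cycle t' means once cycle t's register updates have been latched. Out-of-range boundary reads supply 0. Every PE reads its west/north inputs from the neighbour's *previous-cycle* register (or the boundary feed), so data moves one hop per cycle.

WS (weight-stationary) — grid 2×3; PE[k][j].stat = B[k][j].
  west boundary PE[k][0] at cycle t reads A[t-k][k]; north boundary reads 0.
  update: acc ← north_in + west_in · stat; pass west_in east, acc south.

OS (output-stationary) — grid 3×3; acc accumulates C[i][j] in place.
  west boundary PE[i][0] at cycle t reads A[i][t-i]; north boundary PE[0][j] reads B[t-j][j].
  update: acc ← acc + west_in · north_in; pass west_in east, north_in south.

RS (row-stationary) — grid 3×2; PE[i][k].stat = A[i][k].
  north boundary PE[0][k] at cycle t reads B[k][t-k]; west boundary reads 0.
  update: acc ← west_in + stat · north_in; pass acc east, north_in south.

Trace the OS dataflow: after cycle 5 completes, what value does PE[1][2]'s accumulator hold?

PE[1][2].acc = 90

OS (3×3). Following PE[1][2] plus its west/north inputs:
  cycle 0: PE[0][2] → acc 0, east 0, south 0
  cycle 0: PE[1][1] → acc 0, east 0, south 0
  cycle 0: PE[1][2] → acc 0, east 0, south 0
  cycle 1: PE[0][2] → acc 0, east 0, south 0
  cycle 1: PE[1][1] → acc 0, east 0, south 0
  cycle 1: PE[1][2] → acc 0, east 0, south 0
  cycle 2: PE[0][2] → acc 4, east 2, south 2
  cycle 2: PE[1][1] → acc 9, east 9, south 1
  cycle 2: PE[1][2] → acc 0, east 0, south 0
  cycle 3: PE[0][2] → acc 68, east 8, south 8
  cycle 3: PE[1][1] → acc 45, east 9, south 4
  cycle 3: PE[1][2] → acc 18, east 9, south 2
  cycle 4: PE[0][2] → acc 68, east 0, south 0
  cycle 4: PE[1][1] → acc 45, east 0, south 0
  cycle 4: PE[1][2] → acc 90, east 9, south 8
  cycle 5: PE[0][2] → acc 68, east 0, south 0
  cycle 5: PE[1][1] → acc 45, east 0, south 0
  cycle 5: PE[1][2] → acc 90, east 0, south 0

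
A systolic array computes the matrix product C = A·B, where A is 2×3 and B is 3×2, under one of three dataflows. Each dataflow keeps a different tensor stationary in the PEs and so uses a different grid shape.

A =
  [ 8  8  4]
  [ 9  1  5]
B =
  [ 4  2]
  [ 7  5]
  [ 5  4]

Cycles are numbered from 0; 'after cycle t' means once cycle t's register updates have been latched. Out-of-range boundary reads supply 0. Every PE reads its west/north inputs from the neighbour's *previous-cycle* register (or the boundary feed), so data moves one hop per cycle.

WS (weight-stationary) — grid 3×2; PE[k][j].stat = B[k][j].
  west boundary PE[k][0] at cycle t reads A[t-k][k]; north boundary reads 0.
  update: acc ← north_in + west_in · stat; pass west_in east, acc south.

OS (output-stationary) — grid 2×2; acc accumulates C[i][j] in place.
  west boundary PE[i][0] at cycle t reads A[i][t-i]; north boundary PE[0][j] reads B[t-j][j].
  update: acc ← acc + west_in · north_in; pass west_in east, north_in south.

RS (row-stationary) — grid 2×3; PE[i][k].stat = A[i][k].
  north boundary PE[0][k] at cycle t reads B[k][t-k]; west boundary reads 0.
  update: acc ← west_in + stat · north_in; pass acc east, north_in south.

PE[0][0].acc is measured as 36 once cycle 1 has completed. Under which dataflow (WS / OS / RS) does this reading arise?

dataflow = WS

— WS: 3×2; PE[0][0] trace:
  [0] (0,0) acc=32 (h:8 v:32)
  [1] (0,0) acc=36 (h:9 v:36)
— OS: 2×2; PE[0][0] trace:
  [0] (0,0) acc=32 (h:8 v:4)
  [1] (0,0) acc=88 (h:8 v:7)
— RS: 2×3; PE[0][0] trace:
  [0] (0,0) acc=32 (h:32 v:4)
  [1] (0,0) acc=16 (h:16 v:2)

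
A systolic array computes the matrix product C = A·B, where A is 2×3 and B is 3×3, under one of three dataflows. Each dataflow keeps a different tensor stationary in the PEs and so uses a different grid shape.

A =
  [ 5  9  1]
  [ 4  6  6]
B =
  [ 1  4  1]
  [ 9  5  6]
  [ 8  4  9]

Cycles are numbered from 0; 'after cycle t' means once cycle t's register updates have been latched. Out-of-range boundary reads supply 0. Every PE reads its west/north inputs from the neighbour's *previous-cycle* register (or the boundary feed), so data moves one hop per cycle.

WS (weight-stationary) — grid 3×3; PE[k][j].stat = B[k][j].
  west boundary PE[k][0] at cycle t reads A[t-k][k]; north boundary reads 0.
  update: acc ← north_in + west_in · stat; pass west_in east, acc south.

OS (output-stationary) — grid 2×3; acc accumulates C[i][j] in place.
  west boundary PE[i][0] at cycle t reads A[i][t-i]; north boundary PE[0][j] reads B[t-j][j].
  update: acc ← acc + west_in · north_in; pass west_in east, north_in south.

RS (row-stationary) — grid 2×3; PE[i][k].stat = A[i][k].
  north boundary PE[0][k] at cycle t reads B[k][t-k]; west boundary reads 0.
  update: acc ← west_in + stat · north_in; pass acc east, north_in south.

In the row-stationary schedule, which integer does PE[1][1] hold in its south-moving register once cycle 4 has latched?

register = 6

Tracing RS — 2×3 array, target PE[1][1]:
  after 0 — PE[0][1] acc=0, pass-E 0, pass-S 0
  after 0 — PE[1][0] acc=0, pass-E 0, pass-S 0
  after 0 — PE[1][1] acc=0, pass-E 0, pass-S 0
  after 1 — PE[0][1] acc=86, pass-E 86, pass-S 9
  after 1 — PE[1][0] acc=4, pass-E 4, pass-S 1
  after 1 — PE[1][1] acc=0, pass-E 0, pass-S 0
  after 2 — PE[0][1] acc=65, pass-E 65, pass-S 5
  after 2 — PE[1][0] acc=16, pass-E 16, pass-S 4
  after 2 — PE[1][1] acc=58, pass-E 58, pass-S 9
  after 3 — PE[0][1] acc=59, pass-E 59, pass-S 6
  after 3 — PE[1][0] acc=4, pass-E 4, pass-S 1
  after 3 — PE[1][1] acc=46, pass-E 46, pass-S 5
  after 4 — PE[0][1] acc=0, pass-E 0, pass-S 0
  after 4 — PE[1][0] acc=0, pass-E 0, pass-S 0
  after 4 — PE[1][1] acc=40, pass-E 40, pass-S 6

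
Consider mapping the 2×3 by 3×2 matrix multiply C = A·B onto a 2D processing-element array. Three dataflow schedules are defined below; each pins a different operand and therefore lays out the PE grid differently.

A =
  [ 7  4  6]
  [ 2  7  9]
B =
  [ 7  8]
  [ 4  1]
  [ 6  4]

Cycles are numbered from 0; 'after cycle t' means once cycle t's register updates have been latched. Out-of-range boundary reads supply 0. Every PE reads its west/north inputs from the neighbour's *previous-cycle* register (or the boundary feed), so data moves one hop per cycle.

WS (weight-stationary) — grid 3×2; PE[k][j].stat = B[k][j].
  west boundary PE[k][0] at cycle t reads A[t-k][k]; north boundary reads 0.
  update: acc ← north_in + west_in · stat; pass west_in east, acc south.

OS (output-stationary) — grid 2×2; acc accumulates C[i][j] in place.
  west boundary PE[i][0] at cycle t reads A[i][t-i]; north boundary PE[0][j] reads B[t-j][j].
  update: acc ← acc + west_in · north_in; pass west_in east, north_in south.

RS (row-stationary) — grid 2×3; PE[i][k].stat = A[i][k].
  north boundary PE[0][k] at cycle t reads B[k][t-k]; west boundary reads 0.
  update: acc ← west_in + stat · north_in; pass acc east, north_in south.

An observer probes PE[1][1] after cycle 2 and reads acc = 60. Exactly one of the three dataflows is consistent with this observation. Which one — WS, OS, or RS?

dataflow = WS

Under WS (3×2), PE[1][1]:
  0: (1,1).acc=0  regs=<0,0>
  1: (1,1).acc=0  regs=<0,0>
  2: (1,1).acc=60  regs=<4,60>
Under OS (2×2), PE[1][1]:
  0: (1,1).acc=0  regs=<0,0>
  1: (1,1).acc=0  regs=<0,0>
  2: (1,1).acc=16  regs=<2,8>
Under RS (2×3), PE[1][1]:
  0: (1,1).acc=0  regs=<0,0>
  1: (1,1).acc=0  regs=<0,0>
  2: (1,1).acc=42  regs=<42,4>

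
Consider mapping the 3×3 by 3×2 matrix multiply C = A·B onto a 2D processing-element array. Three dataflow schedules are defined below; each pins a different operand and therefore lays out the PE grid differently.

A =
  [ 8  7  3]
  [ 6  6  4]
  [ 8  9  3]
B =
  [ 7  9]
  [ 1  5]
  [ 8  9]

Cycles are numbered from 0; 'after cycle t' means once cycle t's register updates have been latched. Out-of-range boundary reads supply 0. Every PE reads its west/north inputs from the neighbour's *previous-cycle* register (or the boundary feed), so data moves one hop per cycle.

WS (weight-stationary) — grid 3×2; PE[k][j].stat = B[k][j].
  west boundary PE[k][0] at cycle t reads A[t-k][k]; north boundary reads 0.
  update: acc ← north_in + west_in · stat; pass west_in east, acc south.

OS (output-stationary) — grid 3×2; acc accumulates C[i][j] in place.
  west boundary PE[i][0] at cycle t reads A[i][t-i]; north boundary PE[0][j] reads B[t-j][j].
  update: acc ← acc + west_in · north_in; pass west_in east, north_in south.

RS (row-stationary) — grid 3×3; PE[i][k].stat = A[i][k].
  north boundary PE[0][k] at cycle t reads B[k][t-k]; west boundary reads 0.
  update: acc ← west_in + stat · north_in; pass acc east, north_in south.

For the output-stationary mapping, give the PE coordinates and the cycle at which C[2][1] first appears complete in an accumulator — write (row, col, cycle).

OS — PE[2][1] is where C[2][1] collects:
  after 0 — PE[2][1] acc=0, pass-E 0, pass-S 0
  after 1 — PE[2][1] acc=0, pass-E 0, pass-S 0
  after 2 — PE[2][1] acc=0, pass-E 0, pass-S 0
  after 3 — PE[2][1] acc=72, pass-E 8, pass-S 9
  after 4 — PE[2][1] acc=117, pass-E 9, pass-S 5
  after 5 — PE[2][1] acc=144, pass-E 3, pass-S 9

(row, col, cycle) = (2, 1, 5)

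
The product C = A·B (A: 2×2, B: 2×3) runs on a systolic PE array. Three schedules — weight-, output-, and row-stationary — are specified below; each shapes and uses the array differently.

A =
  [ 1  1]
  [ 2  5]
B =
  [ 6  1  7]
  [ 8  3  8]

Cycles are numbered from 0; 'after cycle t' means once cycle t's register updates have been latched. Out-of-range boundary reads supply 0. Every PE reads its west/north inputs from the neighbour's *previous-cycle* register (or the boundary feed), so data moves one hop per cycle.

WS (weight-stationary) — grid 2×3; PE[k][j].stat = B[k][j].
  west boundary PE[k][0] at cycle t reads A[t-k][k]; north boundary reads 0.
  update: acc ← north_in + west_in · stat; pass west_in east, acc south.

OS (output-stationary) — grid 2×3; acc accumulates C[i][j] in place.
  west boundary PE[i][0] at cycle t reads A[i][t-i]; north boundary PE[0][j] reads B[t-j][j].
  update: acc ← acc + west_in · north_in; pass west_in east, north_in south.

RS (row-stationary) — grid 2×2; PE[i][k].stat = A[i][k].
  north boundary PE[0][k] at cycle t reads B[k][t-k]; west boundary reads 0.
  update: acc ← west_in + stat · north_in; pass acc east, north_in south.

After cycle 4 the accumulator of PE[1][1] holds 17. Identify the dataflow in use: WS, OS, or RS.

dataflow = OS

— WS: 2×3; PE[1][1] trace:
  t=0 PE[1][1]: acc=0 h=0 v=0
  t=1 PE[1][1]: acc=0 h=0 v=0
  t=2 PE[1][1]: acc=4 h=1 v=4
  t=3 PE[1][1]: acc=17 h=5 v=17
  t=4 PE[1][1]: acc=0 h=0 v=0
— OS: 2×3; PE[1][1] trace:
  t=0 PE[1][1]: acc=0 h=0 v=0
  t=1 PE[1][1]: acc=0 h=0 v=0
  t=2 PE[1][1]: acc=2 h=2 v=1
  t=3 PE[1][1]: acc=17 h=5 v=3
  t=4 PE[1][1]: acc=17 h=0 v=0
— RS: 2×2; PE[1][1] trace:
  t=0 PE[1][1]: acc=0 h=0 v=0
  t=1 PE[1][1]: acc=0 h=0 v=0
  t=2 PE[1][1]: acc=52 h=52 v=8
  t=3 PE[1][1]: acc=17 h=17 v=3
  t=4 PE[1][1]: acc=54 h=54 v=8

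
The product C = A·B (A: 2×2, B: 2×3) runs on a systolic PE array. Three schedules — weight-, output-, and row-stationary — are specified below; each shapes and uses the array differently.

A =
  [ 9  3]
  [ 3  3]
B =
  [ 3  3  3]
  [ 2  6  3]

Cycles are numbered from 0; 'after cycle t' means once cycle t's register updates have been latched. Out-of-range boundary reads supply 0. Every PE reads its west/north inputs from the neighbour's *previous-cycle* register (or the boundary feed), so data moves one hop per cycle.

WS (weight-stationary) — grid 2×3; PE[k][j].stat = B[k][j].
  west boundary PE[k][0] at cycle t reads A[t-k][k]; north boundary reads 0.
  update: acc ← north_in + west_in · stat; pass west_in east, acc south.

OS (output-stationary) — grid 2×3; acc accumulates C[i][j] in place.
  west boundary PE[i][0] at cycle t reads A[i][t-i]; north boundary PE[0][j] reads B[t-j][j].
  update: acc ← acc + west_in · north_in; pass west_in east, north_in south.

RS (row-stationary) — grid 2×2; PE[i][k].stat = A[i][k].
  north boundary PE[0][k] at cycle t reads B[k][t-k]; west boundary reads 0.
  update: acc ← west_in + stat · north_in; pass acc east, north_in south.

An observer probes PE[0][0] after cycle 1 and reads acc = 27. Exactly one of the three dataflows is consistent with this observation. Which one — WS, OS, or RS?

dataflow = RS

WS [2×3] PE[0][0] across cycles:
  c0 r0c0: 27 / 9 / 27
  c1 r0c0: 9 / 3 / 9
OS [2×3] PE[0][0] across cycles:
  c0 r0c0: 27 / 9 / 3
  c1 r0c0: 33 / 3 / 2
RS [2×2] PE[0][0] across cycles:
  c0 r0c0: 27 / 27 / 3
  c1 r0c0: 27 / 27 / 3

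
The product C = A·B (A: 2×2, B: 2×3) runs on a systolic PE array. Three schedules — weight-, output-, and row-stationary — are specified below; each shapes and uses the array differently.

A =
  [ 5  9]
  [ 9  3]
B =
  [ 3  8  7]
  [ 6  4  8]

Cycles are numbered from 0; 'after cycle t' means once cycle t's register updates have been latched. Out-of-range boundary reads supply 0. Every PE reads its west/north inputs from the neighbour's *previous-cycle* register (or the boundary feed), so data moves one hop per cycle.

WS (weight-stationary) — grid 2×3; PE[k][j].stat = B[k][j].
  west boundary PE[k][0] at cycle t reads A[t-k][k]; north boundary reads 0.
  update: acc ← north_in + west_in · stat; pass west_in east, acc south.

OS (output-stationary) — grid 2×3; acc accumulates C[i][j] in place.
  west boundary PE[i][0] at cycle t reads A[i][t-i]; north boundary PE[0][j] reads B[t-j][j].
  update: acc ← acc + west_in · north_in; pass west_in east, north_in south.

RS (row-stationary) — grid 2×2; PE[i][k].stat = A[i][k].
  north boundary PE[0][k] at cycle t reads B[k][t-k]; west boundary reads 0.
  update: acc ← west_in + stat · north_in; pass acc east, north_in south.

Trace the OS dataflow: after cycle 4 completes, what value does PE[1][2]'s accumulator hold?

PE[1][2].acc = 87

OS on a 2×3 grid — tracing PE[1][2] and its feeders:
  0: (0,2).acc=0  regs=<0,0>
  0: (1,1).acc=0  regs=<0,0>
  0: (1,2).acc=0  regs=<0,0>
  1: (0,2).acc=0  regs=<0,0>
  1: (1,1).acc=0  regs=<0,0>
  1: (1,2).acc=0  regs=<0,0>
  2: (0,2).acc=35  regs=<5,7>
  2: (1,1).acc=72  regs=<9,8>
  2: (1,2).acc=0  regs=<0,0>
  3: (0,2).acc=107  regs=<9,8>
  3: (1,1).acc=84  regs=<3,4>
  3: (1,2).acc=63  regs=<9,7>
  4: (0,2).acc=107  regs=<0,0>
  4: (1,1).acc=84  regs=<0,0>
  4: (1,2).acc=87  regs=<3,8>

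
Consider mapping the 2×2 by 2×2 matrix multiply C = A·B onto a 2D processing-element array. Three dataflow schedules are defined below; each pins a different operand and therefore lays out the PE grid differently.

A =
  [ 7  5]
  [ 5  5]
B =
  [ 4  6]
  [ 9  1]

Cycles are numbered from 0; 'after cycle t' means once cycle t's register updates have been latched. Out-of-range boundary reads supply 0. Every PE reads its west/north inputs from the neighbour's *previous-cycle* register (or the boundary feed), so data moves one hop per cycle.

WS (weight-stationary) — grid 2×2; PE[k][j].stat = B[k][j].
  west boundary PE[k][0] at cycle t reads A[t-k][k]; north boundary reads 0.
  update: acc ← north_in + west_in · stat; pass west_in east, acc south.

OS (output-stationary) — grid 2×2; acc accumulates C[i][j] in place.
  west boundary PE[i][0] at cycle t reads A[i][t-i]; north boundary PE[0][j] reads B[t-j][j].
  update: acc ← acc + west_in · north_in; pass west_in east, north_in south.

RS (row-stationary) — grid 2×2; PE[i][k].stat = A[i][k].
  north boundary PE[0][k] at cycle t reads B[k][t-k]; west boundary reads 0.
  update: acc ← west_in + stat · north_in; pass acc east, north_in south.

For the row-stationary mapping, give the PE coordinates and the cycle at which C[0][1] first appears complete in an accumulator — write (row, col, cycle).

(row, col, cycle) = (0, 1, 2)

RS — PE[0][1] is where C[0][1] collects:
  after 0 — PE[0][1] acc=0, pass-E 0, pass-S 0
  after 1 — PE[0][1] acc=73, pass-E 73, pass-S 9
  after 2 — PE[0][1] acc=47, pass-E 47, pass-S 1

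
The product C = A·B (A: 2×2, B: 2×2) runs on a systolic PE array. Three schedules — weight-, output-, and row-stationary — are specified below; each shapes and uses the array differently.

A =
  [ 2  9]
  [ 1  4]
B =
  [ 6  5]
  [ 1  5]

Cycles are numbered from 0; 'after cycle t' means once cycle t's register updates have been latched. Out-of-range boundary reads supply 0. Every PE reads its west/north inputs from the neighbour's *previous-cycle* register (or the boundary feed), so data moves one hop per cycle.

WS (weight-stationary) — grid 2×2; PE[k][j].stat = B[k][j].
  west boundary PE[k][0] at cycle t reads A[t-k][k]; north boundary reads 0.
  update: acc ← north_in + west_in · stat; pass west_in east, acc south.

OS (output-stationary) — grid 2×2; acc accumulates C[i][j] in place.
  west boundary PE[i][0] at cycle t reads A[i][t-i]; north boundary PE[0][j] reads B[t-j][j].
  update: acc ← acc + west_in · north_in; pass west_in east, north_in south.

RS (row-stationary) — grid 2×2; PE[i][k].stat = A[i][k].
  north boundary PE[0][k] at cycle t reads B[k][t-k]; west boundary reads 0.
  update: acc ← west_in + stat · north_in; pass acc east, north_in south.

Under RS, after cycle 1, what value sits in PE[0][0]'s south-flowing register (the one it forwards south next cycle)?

register = 5

RS (2×2). Following PE[0][0] plus its west/north inputs:
  [0] (0,0) acc=12 (h:12 v:6)
  [1] (0,0) acc=10 (h:10 v:5)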